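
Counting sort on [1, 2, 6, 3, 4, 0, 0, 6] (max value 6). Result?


Count array: [2, 1, 1, 1, 1, 0, 2]
Reconstruct: [0, 0, 1, 2, 3, 4, 6, 6]


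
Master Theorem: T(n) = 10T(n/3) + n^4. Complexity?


a=10, b=3, c=4. log_3(10)=2.096 < c=4. Case 3: O(n^c) = O(n^4)
Complexity: O(n^4)


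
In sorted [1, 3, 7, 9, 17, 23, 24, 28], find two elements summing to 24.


Two pointers: lo=0, hi=7
Found pair: (1, 23) summing to 24


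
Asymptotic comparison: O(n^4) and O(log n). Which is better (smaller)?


logarithmic grows slower than quartic
O(log n) is asymptotically smaller; O(n^4) grows faster


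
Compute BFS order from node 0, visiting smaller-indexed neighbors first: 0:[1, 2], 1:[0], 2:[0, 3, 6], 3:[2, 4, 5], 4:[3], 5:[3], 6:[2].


BFS queue: start with [0]
Visit order: [0, 1, 2, 3, 6, 4, 5]


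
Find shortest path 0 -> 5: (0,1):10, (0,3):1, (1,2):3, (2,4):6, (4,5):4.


Dijkstra from 0:
Distances: {0: 0, 1: 10, 2: 13, 3: 1, 4: 19, 5: 23}
Shortest distance to 5 = 23, path = [0, 1, 2, 4, 5]


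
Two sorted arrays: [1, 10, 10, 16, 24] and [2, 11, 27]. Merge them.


Compare heads, take smaller each step.
Merged: [1, 2, 10, 10, 11, 16, 24, 27]


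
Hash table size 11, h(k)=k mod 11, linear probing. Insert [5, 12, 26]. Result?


Insertions: 5->slot 5; 12->slot 1; 26->slot 4
Table: [None, 12, None, None, 26, 5, None, None, None, None, None]


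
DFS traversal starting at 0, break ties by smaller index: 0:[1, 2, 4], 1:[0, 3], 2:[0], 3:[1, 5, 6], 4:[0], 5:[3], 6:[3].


DFS stack-based: start with [0]
Visit order: [0, 1, 3, 5, 6, 2, 4]


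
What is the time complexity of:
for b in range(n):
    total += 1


Per nesting level: O(n) = O(n)
Complexity: O(n)


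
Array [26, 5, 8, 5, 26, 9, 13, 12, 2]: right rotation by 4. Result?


Right rotate by 4: [9, 13, 12, 2, 26, 5, 8, 5, 26]


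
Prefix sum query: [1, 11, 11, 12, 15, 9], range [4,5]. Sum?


Prefix sums: [0, 1, 12, 23, 35, 50, 59]
Sum[4..5] = prefix[6] - prefix[4] = 59 - 35 = 24


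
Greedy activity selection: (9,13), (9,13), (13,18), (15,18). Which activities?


Greedy: pick earliest-ending, then skip overlaps.
Selected (2 activities): [(9, 13), (13, 18)]


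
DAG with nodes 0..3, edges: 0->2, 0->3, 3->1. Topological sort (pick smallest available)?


Kahn's algorithm, process smallest node first
Order: [0, 2, 3, 1]


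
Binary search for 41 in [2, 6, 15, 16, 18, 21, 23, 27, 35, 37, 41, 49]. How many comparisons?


Search for 41:
[0,11] mid=5 arr[5]=21
[6,11] mid=8 arr[8]=35
[9,11] mid=10 arr[10]=41
Total: 3 comparisons


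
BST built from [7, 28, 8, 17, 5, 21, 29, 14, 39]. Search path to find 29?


BST root = 7
Search for 29: compare at each node
Path: [7, 28, 29]


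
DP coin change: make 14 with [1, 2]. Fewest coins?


dp[0]=0; dp[i]=1+min(dp[i-c] for c in coins)
...dp[9]=5, dp[10]=5, dp[11]=6, dp[12]=6, dp[13]=7, dp[14]=7
Minimum coins for 14 = 7


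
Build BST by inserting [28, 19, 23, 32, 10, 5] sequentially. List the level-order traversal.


Root = 28; build tree by BST insertion.
Level-Order traversal: [28, 19, 32, 10, 23, 5]


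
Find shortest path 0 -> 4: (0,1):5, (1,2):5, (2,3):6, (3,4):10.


Dijkstra from 0:
Distances: {0: 0, 1: 5, 2: 10, 3: 16, 4: 26}
Shortest distance to 4 = 26, path = [0, 1, 2, 3, 4]


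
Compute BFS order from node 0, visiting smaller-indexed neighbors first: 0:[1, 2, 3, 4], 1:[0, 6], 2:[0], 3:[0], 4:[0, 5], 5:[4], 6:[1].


BFS queue: start with [0]
Visit order: [0, 1, 2, 3, 4, 6, 5]


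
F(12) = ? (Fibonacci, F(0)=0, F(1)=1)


F(n)=F(n-1)+F(n-2)
...F(10)=55, F(11)=89, F(12)=144


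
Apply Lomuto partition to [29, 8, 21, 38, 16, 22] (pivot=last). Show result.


Elements <= 22 go left of pivot.
Result: [8, 21, 16, 22, 29, 38], pivot at index 3


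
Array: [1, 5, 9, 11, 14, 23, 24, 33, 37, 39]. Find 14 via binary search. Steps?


Search for 14:
[0,9] mid=4 arr[4]=14
Total: 1 comparisons


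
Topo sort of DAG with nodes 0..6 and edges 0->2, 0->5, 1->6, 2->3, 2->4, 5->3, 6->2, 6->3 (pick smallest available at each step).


Kahn's algorithm, process smallest node first
Order: [0, 1, 5, 6, 2, 3, 4]


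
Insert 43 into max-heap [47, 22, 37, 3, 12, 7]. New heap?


Append 43: [47, 22, 37, 3, 12, 7, 43]
Bubble up: swap idx 6(43) with idx 2(37)
Result: [47, 22, 43, 3, 12, 7, 37]


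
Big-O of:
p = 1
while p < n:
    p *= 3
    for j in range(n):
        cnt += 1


Per nesting level: O(log n) * O(n) = O(n log n)
Complexity: O(n log n)


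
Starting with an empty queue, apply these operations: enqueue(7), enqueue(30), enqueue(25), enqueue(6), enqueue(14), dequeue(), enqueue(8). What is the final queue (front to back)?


enqueue(7) -> [7]
enqueue(30) -> [7, 30]
enqueue(25) -> [7, 30, 25]
enqueue(6) -> [7, 30, 25, 6]
enqueue(14) -> [7, 30, 25, 6, 14]
dequeue() returns 7 -> [30, 25, 6, 14]
enqueue(8) -> [30, 25, 6, 14, 8]
Final queue (front to back): [30, 25, 6, 14, 8]


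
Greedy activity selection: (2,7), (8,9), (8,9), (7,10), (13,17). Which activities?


Greedy: pick earliest-ending, then skip overlaps.
Selected (3 activities): [(2, 7), (8, 9), (13, 17)]


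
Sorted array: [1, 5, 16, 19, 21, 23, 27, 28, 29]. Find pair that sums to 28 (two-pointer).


Two pointers: lo=0, hi=8
Found pair: (1, 27) summing to 28


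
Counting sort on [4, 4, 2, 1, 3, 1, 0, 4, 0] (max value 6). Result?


Count array: [2, 2, 1, 1, 3, 0, 0]
Reconstruct: [0, 0, 1, 1, 2, 3, 4, 4, 4]


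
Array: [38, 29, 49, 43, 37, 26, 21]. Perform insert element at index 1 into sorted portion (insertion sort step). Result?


After one pass: [29, 38, 49, 43, 37, 26, 21]


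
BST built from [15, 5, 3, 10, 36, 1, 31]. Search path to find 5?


BST root = 15
Search for 5: compare at each node
Path: [15, 5]


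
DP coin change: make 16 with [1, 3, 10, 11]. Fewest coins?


dp[0]=0; dp[i]=1+min(dp[i-c] for c in coins)
...dp[11]=1, dp[12]=2, dp[13]=2, dp[14]=2, dp[15]=3, dp[16]=3
Minimum coins for 16 = 3


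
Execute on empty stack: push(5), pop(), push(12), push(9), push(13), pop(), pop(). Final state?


push(5) -> [5]
pop() returns 5 -> []
push(12) -> [12]
push(9) -> [12, 9]
push(13) -> [12, 9, 13]
pop() returns 13 -> [12, 9]
pop() returns 9 -> [12]
Final stack (bottom to top): [12]


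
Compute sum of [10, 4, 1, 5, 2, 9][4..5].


Prefix sums: [0, 10, 14, 15, 20, 22, 31]
Sum[4..5] = prefix[6] - prefix[4] = 31 - 20 = 11


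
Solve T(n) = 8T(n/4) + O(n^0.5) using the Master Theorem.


a=8, b=4, c=0.5. log_4(8)=1.5 > c=0.5. Case 1: O(n^log_b(a)) = O(n^1.500)
Complexity: O(n^1.500)


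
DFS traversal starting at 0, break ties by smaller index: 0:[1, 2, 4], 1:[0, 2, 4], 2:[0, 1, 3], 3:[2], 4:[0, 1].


DFS stack-based: start with [0]
Visit order: [0, 1, 2, 3, 4]


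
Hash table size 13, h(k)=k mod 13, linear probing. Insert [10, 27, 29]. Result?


Insertions: 10->slot 10; 27->slot 1; 29->slot 3
Table: [None, 27, None, 29, None, None, None, None, None, None, 10, None, None]


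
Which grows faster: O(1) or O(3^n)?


constant grows slower than exponential (base 3)
O(1) is asymptotically smaller; O(3^n) grows faster


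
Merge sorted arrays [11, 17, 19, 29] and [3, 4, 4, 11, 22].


Compare heads, take smaller each step.
Merged: [3, 4, 4, 11, 11, 17, 19, 22, 29]


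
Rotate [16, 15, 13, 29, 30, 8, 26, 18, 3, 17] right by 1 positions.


Right rotate by 1: [17, 16, 15, 13, 29, 30, 8, 26, 18, 3]


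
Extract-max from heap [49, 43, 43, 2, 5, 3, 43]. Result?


Max = 49
Replace root with last, heapify down
Resulting heap: [43, 43, 43, 2, 5, 3]


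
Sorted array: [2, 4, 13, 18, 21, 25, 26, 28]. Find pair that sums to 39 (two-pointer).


Two pointers: lo=0, hi=7
Found pair: (13, 26) summing to 39


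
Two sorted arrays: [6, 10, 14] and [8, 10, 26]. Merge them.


Compare heads, take smaller each step.
Merged: [6, 8, 10, 10, 14, 26]


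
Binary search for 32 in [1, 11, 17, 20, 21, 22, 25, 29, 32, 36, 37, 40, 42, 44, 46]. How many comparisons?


Search for 32:
[0,14] mid=7 arr[7]=29
[8,14] mid=11 arr[11]=40
[8,10] mid=9 arr[9]=36
[8,8] mid=8 arr[8]=32
Total: 4 comparisons


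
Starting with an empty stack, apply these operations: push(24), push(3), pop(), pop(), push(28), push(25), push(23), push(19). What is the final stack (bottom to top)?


push(24) -> [24]
push(3) -> [24, 3]
pop() returns 3 -> [24]
pop() returns 24 -> []
push(28) -> [28]
push(25) -> [28, 25]
push(23) -> [28, 25, 23]
push(19) -> [28, 25, 23, 19]
Final stack (bottom to top): [28, 25, 23, 19]


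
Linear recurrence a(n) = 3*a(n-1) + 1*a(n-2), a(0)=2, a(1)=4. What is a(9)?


Build bottom-up:
...a(7)=5476, a(8)=18086, a(9)=3*18086+1*5476=59734


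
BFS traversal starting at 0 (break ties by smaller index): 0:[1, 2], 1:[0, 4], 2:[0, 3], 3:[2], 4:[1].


BFS queue: start with [0]
Visit order: [0, 1, 2, 4, 3]


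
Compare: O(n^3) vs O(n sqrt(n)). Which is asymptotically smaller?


n^1.5 grows slower than cubic
O(n sqrt(n)) is asymptotically smaller; O(n^3) grows faster


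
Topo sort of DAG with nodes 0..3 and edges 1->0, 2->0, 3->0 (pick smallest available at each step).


Kahn's algorithm, process smallest node first
Order: [1, 2, 3, 0]


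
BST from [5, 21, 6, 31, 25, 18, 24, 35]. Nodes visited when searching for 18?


BST root = 5
Search for 18: compare at each node
Path: [5, 21, 6, 18]


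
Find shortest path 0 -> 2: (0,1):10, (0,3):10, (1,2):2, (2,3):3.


Dijkstra from 0:
Distances: {0: 0, 1: 10, 2: 12, 3: 10}
Shortest distance to 2 = 12, path = [0, 1, 2]


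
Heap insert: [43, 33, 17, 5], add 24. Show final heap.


Append 24: [43, 33, 17, 5, 24]
Bubble up: no swaps needed
Result: [43, 33, 17, 5, 24]


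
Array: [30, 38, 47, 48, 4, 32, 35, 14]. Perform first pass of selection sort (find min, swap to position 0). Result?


After one pass: [4, 38, 47, 48, 30, 32, 35, 14]


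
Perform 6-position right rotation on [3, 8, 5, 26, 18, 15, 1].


Right rotate by 6: [8, 5, 26, 18, 15, 1, 3]


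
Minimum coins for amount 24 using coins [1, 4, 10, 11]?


dp[0]=0; dp[i]=1+min(dp[i-c] for c in coins)
...dp[19]=3, dp[20]=2, dp[21]=2, dp[22]=2, dp[23]=3, dp[24]=3
Minimum coins for 24 = 3


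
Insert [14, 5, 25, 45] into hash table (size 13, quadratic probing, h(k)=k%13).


Insertions: 14->slot 1; 5->slot 5; 25->slot 12; 45->slot 6
Table: [None, 14, None, None, None, 5, 45, None, None, None, None, None, 25]


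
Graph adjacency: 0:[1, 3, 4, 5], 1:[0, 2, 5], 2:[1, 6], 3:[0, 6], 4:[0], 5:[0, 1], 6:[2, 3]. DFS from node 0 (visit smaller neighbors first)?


DFS stack-based: start with [0]
Visit order: [0, 1, 2, 6, 3, 5, 4]


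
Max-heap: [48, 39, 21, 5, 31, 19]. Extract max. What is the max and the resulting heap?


Max = 48
Replace root with last, heapify down
Resulting heap: [39, 31, 21, 5, 19]


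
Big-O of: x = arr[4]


Analysis: constant-time operation, no loop
Complexity: O(1)


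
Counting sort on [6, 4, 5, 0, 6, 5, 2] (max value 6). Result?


Count array: [1, 0, 1, 0, 1, 2, 2]
Reconstruct: [0, 2, 4, 5, 5, 6, 6]


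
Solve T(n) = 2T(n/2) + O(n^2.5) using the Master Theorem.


a=2, b=2, c=2.5. log_2(2)=1 < c=2.5. Case 3: O(n^c) = O(n^2.500)
Complexity: O(n^2.500)


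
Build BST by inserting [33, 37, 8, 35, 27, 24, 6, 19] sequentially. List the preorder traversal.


Root = 33; build tree by BST insertion.
Preorder traversal: [33, 8, 6, 27, 24, 19, 37, 35]


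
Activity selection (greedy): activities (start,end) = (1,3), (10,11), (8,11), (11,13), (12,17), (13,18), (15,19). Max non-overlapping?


Greedy: pick earliest-ending, then skip overlaps.
Selected (4 activities): [(1, 3), (10, 11), (11, 13), (13, 18)]


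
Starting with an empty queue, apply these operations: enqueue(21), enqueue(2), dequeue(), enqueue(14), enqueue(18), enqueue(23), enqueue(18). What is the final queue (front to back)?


enqueue(21) -> [21]
enqueue(2) -> [21, 2]
dequeue() returns 21 -> [2]
enqueue(14) -> [2, 14]
enqueue(18) -> [2, 14, 18]
enqueue(23) -> [2, 14, 18, 23]
enqueue(18) -> [2, 14, 18, 23, 18]
Final queue (front to back): [2, 14, 18, 23, 18]


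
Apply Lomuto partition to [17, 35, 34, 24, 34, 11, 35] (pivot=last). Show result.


Elements <= 35 go left of pivot.
Result: [17, 35, 34, 24, 34, 11, 35], pivot at index 6


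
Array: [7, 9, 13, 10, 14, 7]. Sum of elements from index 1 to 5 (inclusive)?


Prefix sums: [0, 7, 16, 29, 39, 53, 60]
Sum[1..5] = prefix[6] - prefix[1] = 60 - 7 = 53


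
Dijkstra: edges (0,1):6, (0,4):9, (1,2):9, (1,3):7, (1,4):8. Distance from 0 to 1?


Dijkstra from 0:
Distances: {0: 0, 1: 6, 2: 15, 3: 13, 4: 9}
Shortest distance to 1 = 6, path = [0, 1]


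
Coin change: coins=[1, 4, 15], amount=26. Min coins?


dp[0]=0; dp[i]=1+min(dp[i-c] for c in coins)
...dp[21]=4, dp[22]=5, dp[23]=3, dp[24]=4, dp[25]=5, dp[26]=6
Minimum coins for 26 = 6


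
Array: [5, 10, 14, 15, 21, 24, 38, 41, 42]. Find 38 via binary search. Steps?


Search for 38:
[0,8] mid=4 arr[4]=21
[5,8] mid=6 arr[6]=38
Total: 2 comparisons


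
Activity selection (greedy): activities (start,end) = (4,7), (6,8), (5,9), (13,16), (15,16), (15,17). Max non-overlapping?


Greedy: pick earliest-ending, then skip overlaps.
Selected (2 activities): [(4, 7), (13, 16)]


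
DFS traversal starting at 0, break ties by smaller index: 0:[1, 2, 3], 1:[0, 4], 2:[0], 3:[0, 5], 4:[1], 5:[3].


DFS stack-based: start with [0]
Visit order: [0, 1, 4, 2, 3, 5]


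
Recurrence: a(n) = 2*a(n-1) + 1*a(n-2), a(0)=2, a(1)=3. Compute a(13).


Build bottom-up:
...a(11)=21979, a(12)=53062, a(13)=2*53062+1*21979=128103


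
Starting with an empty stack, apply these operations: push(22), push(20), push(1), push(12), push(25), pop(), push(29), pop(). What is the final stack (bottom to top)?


push(22) -> [22]
push(20) -> [22, 20]
push(1) -> [22, 20, 1]
push(12) -> [22, 20, 1, 12]
push(25) -> [22, 20, 1, 12, 25]
pop() returns 25 -> [22, 20, 1, 12]
push(29) -> [22, 20, 1, 12, 29]
pop() returns 29 -> [22, 20, 1, 12]
Final stack (bottom to top): [22, 20, 1, 12]


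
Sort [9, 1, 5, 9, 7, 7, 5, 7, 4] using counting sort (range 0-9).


Count array: [0, 1, 0, 0, 1, 2, 0, 3, 0, 2]
Reconstruct: [1, 4, 5, 5, 7, 7, 7, 9, 9]


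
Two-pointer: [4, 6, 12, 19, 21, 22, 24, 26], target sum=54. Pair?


Two pointers: lo=0, hi=7
No pair sums to 54


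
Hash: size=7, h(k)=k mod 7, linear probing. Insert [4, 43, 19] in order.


Insertions: 4->slot 4; 43->slot 1; 19->slot 5
Table: [None, 43, None, None, 4, 19, None]


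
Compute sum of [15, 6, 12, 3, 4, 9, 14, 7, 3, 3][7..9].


Prefix sums: [0, 15, 21, 33, 36, 40, 49, 63, 70, 73, 76]
Sum[7..9] = prefix[10] - prefix[7] = 76 - 63 = 13


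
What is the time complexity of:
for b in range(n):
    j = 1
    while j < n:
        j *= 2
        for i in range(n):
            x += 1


Per nesting level: O(n) * O(log n) * O(n) = O(n^2 log n)
Complexity: O(n^2 log n)


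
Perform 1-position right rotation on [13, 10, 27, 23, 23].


Right rotate by 1: [23, 13, 10, 27, 23]


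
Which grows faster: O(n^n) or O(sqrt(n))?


sublinear grows slower than n^n
O(sqrt(n)) is asymptotically smaller; O(n^n) grows faster


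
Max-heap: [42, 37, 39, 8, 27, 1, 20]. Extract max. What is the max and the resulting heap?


Max = 42
Replace root with last, heapify down
Resulting heap: [39, 37, 20, 8, 27, 1]


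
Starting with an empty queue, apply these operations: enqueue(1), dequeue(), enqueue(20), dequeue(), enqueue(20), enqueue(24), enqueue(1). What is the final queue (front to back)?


enqueue(1) -> [1]
dequeue() returns 1 -> []
enqueue(20) -> [20]
dequeue() returns 20 -> []
enqueue(20) -> [20]
enqueue(24) -> [20, 24]
enqueue(1) -> [20, 24, 1]
Final queue (front to back): [20, 24, 1]


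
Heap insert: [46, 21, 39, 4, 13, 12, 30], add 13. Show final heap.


Append 13: [46, 21, 39, 4, 13, 12, 30, 13]
Bubble up: swap idx 7(13) with idx 3(4)
Result: [46, 21, 39, 13, 13, 12, 30, 4]


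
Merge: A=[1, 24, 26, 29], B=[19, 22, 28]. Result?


Compare heads, take smaller each step.
Merged: [1, 19, 22, 24, 26, 28, 29]


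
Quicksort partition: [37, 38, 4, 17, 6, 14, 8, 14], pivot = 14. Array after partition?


Elements <= 14 go left of pivot.
Result: [4, 6, 14, 8, 14, 37, 17, 38], pivot at index 4


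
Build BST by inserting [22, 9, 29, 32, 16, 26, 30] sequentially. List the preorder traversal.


Root = 22; build tree by BST insertion.
Preorder traversal: [22, 9, 16, 29, 26, 32, 30]


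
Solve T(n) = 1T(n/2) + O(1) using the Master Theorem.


a=1, b=2, c=0. log_2(1)=0 = c=0. Case 2: O(n^c log n) = O(log n)
Complexity: O(log n)


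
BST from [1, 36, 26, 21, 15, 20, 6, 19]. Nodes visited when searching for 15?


BST root = 1
Search for 15: compare at each node
Path: [1, 36, 26, 21, 15]


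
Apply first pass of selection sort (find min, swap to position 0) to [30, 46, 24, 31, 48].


After one pass: [24, 46, 30, 31, 48]


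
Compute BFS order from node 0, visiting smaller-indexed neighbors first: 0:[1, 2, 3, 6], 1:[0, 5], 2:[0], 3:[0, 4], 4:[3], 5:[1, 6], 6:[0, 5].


BFS queue: start with [0]
Visit order: [0, 1, 2, 3, 6, 5, 4]


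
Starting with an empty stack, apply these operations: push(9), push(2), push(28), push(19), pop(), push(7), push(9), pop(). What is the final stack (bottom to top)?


push(9) -> [9]
push(2) -> [9, 2]
push(28) -> [9, 2, 28]
push(19) -> [9, 2, 28, 19]
pop() returns 19 -> [9, 2, 28]
push(7) -> [9, 2, 28, 7]
push(9) -> [9, 2, 28, 7, 9]
pop() returns 9 -> [9, 2, 28, 7]
Final stack (bottom to top): [9, 2, 28, 7]


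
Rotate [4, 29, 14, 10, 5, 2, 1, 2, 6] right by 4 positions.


Right rotate by 4: [2, 1, 2, 6, 4, 29, 14, 10, 5]


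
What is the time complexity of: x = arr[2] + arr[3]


Analysis: constant-time operation, no loop
Complexity: O(1)


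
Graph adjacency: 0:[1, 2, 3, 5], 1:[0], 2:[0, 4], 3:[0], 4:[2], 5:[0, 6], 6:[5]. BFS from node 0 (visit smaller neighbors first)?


BFS queue: start with [0]
Visit order: [0, 1, 2, 3, 5, 4, 6]


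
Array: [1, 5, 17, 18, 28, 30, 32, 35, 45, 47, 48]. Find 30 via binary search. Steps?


Search for 30:
[0,10] mid=5 arr[5]=30
Total: 1 comparisons


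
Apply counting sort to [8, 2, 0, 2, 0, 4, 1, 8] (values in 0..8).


Count array: [2, 1, 2, 0, 1, 0, 0, 0, 2]
Reconstruct: [0, 0, 1, 2, 2, 4, 8, 8]


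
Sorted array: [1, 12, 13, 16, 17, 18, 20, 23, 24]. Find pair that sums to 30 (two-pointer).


Two pointers: lo=0, hi=8
Found pair: (12, 18) summing to 30


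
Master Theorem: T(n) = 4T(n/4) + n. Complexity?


a=4, b=4, c=1. log_4(4)=1 = c=1. Case 2: O(n^c log n) = O(n log n)
Complexity: O(n log n)


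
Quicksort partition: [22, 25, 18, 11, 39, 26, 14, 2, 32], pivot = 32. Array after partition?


Elements <= 32 go left of pivot.
Result: [22, 25, 18, 11, 26, 14, 2, 32, 39], pivot at index 7


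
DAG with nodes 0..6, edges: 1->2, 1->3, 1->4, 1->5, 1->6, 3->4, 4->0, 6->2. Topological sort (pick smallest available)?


Kahn's algorithm, process smallest node first
Order: [1, 3, 4, 0, 5, 6, 2]


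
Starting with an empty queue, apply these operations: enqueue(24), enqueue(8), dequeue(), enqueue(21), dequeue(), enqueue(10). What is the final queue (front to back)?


enqueue(24) -> [24]
enqueue(8) -> [24, 8]
dequeue() returns 24 -> [8]
enqueue(21) -> [8, 21]
dequeue() returns 8 -> [21]
enqueue(10) -> [21, 10]
Final queue (front to back): [21, 10]


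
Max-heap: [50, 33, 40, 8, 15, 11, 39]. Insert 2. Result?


Append 2: [50, 33, 40, 8, 15, 11, 39, 2]
Bubble up: no swaps needed
Result: [50, 33, 40, 8, 15, 11, 39, 2]


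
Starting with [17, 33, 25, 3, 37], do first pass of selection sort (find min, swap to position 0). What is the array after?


After one pass: [3, 33, 25, 17, 37]


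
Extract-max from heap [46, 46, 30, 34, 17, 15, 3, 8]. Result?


Max = 46
Replace root with last, heapify down
Resulting heap: [46, 34, 30, 8, 17, 15, 3]


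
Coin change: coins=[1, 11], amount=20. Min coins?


dp[0]=0; dp[i]=1+min(dp[i-c] for c in coins)
...dp[15]=5, dp[16]=6, dp[17]=7, dp[18]=8, dp[19]=9, dp[20]=10
Minimum coins for 20 = 10


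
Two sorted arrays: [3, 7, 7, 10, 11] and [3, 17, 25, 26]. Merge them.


Compare heads, take smaller each step.
Merged: [3, 3, 7, 7, 10, 11, 17, 25, 26]


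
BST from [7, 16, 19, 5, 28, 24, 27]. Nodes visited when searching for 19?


BST root = 7
Search for 19: compare at each node
Path: [7, 16, 19]


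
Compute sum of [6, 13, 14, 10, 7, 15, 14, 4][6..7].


Prefix sums: [0, 6, 19, 33, 43, 50, 65, 79, 83]
Sum[6..7] = prefix[8] - prefix[6] = 83 - 65 = 18


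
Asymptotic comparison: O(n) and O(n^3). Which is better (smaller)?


linear grows slower than cubic
O(n) is asymptotically smaller; O(n^3) grows faster


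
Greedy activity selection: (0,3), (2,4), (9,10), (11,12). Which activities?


Greedy: pick earliest-ending, then skip overlaps.
Selected (3 activities): [(0, 3), (9, 10), (11, 12)]


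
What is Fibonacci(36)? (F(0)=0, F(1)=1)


F(n)=F(n-1)+F(n-2)
...F(34)=5702887, F(35)=9227465, F(36)=14930352


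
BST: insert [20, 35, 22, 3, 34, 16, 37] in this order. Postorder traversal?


Root = 20; build tree by BST insertion.
Postorder traversal: [16, 3, 34, 22, 37, 35, 20]


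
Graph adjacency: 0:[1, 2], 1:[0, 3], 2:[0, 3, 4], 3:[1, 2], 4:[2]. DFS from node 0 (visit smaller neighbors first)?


DFS stack-based: start with [0]
Visit order: [0, 1, 3, 2, 4]


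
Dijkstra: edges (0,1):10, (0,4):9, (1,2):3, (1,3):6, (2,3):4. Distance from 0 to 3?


Dijkstra from 0:
Distances: {0: 0, 1: 10, 2: 13, 3: 16, 4: 9}
Shortest distance to 3 = 16, path = [0, 1, 3]


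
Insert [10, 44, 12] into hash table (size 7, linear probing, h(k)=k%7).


Insertions: 10->slot 3; 44->slot 2; 12->slot 5
Table: [None, None, 44, 10, None, 12, None]


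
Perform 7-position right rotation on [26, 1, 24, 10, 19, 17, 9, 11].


Right rotate by 7: [1, 24, 10, 19, 17, 9, 11, 26]


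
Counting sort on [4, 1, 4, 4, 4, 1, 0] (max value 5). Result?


Count array: [1, 2, 0, 0, 4, 0]
Reconstruct: [0, 1, 1, 4, 4, 4, 4]


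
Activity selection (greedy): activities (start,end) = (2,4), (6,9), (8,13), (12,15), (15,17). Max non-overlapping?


Greedy: pick earliest-ending, then skip overlaps.
Selected (4 activities): [(2, 4), (6, 9), (12, 15), (15, 17)]


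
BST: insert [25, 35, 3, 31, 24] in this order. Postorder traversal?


Root = 25; build tree by BST insertion.
Postorder traversal: [24, 3, 31, 35, 25]


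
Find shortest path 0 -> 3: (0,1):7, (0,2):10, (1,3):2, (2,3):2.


Dijkstra from 0:
Distances: {0: 0, 1: 7, 2: 10, 3: 9}
Shortest distance to 3 = 9, path = [0, 1, 3]


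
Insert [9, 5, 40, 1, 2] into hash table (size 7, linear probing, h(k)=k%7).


Insertions: 9->slot 2; 5->slot 5; 40->slot 6; 1->slot 1; 2->slot 3
Table: [None, 1, 9, 2, None, 5, 40]


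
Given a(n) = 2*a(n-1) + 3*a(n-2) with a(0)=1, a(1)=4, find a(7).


Build bottom-up:
...a(5)=304, a(6)=911, a(7)=2*911+3*304=2734


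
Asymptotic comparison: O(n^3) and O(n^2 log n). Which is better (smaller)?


n^2 log n grows slower than cubic
O(n^2 log n) is asymptotically smaller; O(n^3) grows faster


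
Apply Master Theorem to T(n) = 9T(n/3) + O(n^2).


a=9, b=3, c=2. log_3(9)=2 = c=2. Case 2: O(n^c log n) = O(n^2 log n)
Complexity: O(n^2 log n)


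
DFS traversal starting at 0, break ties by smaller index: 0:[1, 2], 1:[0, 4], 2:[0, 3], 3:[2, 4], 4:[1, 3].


DFS stack-based: start with [0]
Visit order: [0, 1, 4, 3, 2]


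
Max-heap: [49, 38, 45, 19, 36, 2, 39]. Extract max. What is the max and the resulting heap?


Max = 49
Replace root with last, heapify down
Resulting heap: [45, 38, 39, 19, 36, 2]


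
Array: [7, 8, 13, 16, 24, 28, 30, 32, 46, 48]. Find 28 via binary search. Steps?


Search for 28:
[0,9] mid=4 arr[4]=24
[5,9] mid=7 arr[7]=32
[5,6] mid=5 arr[5]=28
Total: 3 comparisons


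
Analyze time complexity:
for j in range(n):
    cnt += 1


Per nesting level: O(n) = O(n)
Complexity: O(n)


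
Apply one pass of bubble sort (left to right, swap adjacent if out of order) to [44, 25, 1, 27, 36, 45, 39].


After one pass: [25, 1, 27, 36, 44, 39, 45]


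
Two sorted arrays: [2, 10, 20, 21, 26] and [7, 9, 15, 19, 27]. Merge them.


Compare heads, take smaller each step.
Merged: [2, 7, 9, 10, 15, 19, 20, 21, 26, 27]


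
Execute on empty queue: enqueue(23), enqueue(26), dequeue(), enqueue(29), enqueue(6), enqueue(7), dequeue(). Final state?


enqueue(23) -> [23]
enqueue(26) -> [23, 26]
dequeue() returns 23 -> [26]
enqueue(29) -> [26, 29]
enqueue(6) -> [26, 29, 6]
enqueue(7) -> [26, 29, 6, 7]
dequeue() returns 26 -> [29, 6, 7]
Final queue (front to back): [29, 6, 7]


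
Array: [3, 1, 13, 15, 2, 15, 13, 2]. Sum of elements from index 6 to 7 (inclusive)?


Prefix sums: [0, 3, 4, 17, 32, 34, 49, 62, 64]
Sum[6..7] = prefix[8] - prefix[6] = 64 - 49 = 15


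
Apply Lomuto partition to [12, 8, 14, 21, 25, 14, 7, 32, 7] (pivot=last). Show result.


Elements <= 7 go left of pivot.
Result: [7, 7, 14, 21, 25, 14, 12, 32, 8], pivot at index 1


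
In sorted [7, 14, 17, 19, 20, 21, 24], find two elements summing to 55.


Two pointers: lo=0, hi=6
No pair sums to 55


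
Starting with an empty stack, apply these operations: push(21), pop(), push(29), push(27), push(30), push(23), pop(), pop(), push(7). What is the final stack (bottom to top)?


push(21) -> [21]
pop() returns 21 -> []
push(29) -> [29]
push(27) -> [29, 27]
push(30) -> [29, 27, 30]
push(23) -> [29, 27, 30, 23]
pop() returns 23 -> [29, 27, 30]
pop() returns 30 -> [29, 27]
push(7) -> [29, 27, 7]
Final stack (bottom to top): [29, 27, 7]


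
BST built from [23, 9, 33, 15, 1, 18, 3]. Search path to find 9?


BST root = 23
Search for 9: compare at each node
Path: [23, 9]


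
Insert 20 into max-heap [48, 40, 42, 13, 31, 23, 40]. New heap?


Append 20: [48, 40, 42, 13, 31, 23, 40, 20]
Bubble up: swap idx 7(20) with idx 3(13)
Result: [48, 40, 42, 20, 31, 23, 40, 13]


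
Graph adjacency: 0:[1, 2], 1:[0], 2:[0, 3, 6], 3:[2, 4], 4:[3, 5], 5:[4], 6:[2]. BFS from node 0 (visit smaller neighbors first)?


BFS queue: start with [0]
Visit order: [0, 1, 2, 3, 6, 4, 5]


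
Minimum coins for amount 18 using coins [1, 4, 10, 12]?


dp[0]=0; dp[i]=1+min(dp[i-c] for c in coins)
...dp[13]=2, dp[14]=2, dp[15]=3, dp[16]=2, dp[17]=3, dp[18]=3
Minimum coins for 18 = 3


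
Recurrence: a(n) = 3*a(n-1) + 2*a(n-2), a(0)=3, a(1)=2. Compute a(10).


Build bottom-up:
...a(8)=23136, a(9)=82400, a(10)=3*82400+2*23136=293472


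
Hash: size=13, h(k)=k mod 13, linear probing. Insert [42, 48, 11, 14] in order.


Insertions: 42->slot 3; 48->slot 9; 11->slot 11; 14->slot 1
Table: [None, 14, None, 42, None, None, None, None, None, 48, None, 11, None]


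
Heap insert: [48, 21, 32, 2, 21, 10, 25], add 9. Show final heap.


Append 9: [48, 21, 32, 2, 21, 10, 25, 9]
Bubble up: swap idx 7(9) with idx 3(2)
Result: [48, 21, 32, 9, 21, 10, 25, 2]


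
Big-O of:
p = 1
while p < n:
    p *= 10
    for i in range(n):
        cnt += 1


Per nesting level: O(log n) * O(n) = O(n log n)
Complexity: O(n log n)


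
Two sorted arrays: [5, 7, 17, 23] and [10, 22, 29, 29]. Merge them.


Compare heads, take smaller each step.
Merged: [5, 7, 10, 17, 22, 23, 29, 29]


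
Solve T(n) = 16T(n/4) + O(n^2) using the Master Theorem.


a=16, b=4, c=2. log_4(16)=2 = c=2. Case 2: O(n^c log n) = O(n^2 log n)
Complexity: O(n^2 log n)


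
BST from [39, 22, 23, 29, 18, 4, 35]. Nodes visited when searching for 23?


BST root = 39
Search for 23: compare at each node
Path: [39, 22, 23]


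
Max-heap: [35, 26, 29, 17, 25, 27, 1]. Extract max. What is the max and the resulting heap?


Max = 35
Replace root with last, heapify down
Resulting heap: [29, 26, 27, 17, 25, 1]


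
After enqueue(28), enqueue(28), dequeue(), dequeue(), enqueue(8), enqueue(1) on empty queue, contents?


enqueue(28) -> [28]
enqueue(28) -> [28, 28]
dequeue() returns 28 -> [28]
dequeue() returns 28 -> []
enqueue(8) -> [8]
enqueue(1) -> [8, 1]
Final queue (front to back): [8, 1]


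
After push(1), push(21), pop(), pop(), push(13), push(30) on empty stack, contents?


push(1) -> [1]
push(21) -> [1, 21]
pop() returns 21 -> [1]
pop() returns 1 -> []
push(13) -> [13]
push(30) -> [13, 30]
Final stack (bottom to top): [13, 30]


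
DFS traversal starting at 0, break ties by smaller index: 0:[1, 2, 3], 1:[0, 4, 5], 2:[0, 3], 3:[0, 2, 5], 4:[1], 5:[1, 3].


DFS stack-based: start with [0]
Visit order: [0, 1, 4, 5, 3, 2]


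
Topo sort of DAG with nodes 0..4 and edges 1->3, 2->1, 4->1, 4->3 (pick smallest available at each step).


Kahn's algorithm, process smallest node first
Order: [0, 2, 4, 1, 3]


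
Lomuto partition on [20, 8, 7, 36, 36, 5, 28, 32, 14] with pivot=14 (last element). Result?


Elements <= 14 go left of pivot.
Result: [8, 7, 5, 14, 36, 20, 28, 32, 36], pivot at index 3


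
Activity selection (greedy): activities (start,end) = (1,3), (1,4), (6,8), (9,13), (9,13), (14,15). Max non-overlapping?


Greedy: pick earliest-ending, then skip overlaps.
Selected (4 activities): [(1, 3), (6, 8), (9, 13), (14, 15)]


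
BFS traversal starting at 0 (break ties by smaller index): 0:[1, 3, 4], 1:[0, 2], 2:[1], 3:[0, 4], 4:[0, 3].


BFS queue: start with [0]
Visit order: [0, 1, 3, 4, 2]


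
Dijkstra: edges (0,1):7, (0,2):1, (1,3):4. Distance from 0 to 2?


Dijkstra from 0:
Distances: {0: 0, 1: 7, 2: 1, 3: 11}
Shortest distance to 2 = 1, path = [0, 2]


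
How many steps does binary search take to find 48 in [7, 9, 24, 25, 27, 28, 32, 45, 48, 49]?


Search for 48:
[0,9] mid=4 arr[4]=27
[5,9] mid=7 arr[7]=45
[8,9] mid=8 arr[8]=48
Total: 3 comparisons


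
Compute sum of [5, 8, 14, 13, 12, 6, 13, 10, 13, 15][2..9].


Prefix sums: [0, 5, 13, 27, 40, 52, 58, 71, 81, 94, 109]
Sum[2..9] = prefix[10] - prefix[2] = 109 - 13 = 96


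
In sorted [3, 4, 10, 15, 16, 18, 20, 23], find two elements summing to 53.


Two pointers: lo=0, hi=7
No pair sums to 53


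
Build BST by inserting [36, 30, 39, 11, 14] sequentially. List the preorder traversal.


Root = 36; build tree by BST insertion.
Preorder traversal: [36, 30, 11, 14, 39]


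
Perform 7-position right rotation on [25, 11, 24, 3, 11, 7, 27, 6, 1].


Right rotate by 7: [24, 3, 11, 7, 27, 6, 1, 25, 11]


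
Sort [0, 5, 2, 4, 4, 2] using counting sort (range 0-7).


Count array: [1, 0, 2, 0, 2, 1, 0, 0]
Reconstruct: [0, 2, 2, 4, 4, 5]


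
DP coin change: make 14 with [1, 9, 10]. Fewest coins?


dp[0]=0; dp[i]=1+min(dp[i-c] for c in coins)
...dp[9]=1, dp[10]=1, dp[11]=2, dp[12]=3, dp[13]=4, dp[14]=5
Minimum coins for 14 = 5


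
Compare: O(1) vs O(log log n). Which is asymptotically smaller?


constant grows slower than double-logarithmic
O(1) is asymptotically smaller; O(log log n) grows faster


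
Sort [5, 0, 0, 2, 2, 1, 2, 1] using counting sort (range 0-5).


Count array: [2, 2, 3, 0, 0, 1]
Reconstruct: [0, 0, 1, 1, 2, 2, 2, 5]


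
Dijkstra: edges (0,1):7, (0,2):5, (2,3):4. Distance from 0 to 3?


Dijkstra from 0:
Distances: {0: 0, 1: 7, 2: 5, 3: 9}
Shortest distance to 3 = 9, path = [0, 2, 3]


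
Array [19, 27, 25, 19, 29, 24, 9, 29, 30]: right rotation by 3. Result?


Right rotate by 3: [9, 29, 30, 19, 27, 25, 19, 29, 24]


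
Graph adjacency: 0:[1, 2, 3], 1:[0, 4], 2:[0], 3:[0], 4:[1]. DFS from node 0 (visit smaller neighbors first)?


DFS stack-based: start with [0]
Visit order: [0, 1, 4, 2, 3]


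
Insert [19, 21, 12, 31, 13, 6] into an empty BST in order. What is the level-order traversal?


Root = 19; build tree by BST insertion.
Level-Order traversal: [19, 12, 21, 6, 13, 31]


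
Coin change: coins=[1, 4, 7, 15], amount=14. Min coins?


dp[0]=0; dp[i]=1+min(dp[i-c] for c in coins)
...dp[9]=3, dp[10]=4, dp[11]=2, dp[12]=3, dp[13]=4, dp[14]=2
Minimum coins for 14 = 2


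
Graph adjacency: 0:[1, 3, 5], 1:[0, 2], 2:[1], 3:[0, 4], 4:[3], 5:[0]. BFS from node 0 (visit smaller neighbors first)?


BFS queue: start with [0]
Visit order: [0, 1, 3, 5, 2, 4]


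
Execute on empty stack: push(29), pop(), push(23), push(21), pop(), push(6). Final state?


push(29) -> [29]
pop() returns 29 -> []
push(23) -> [23]
push(21) -> [23, 21]
pop() returns 21 -> [23]
push(6) -> [23, 6]
Final stack (bottom to top): [23, 6]


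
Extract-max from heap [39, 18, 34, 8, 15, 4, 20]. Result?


Max = 39
Replace root with last, heapify down
Resulting heap: [34, 18, 20, 8, 15, 4]


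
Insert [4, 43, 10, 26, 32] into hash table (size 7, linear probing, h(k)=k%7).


Insertions: 4->slot 4; 43->slot 1; 10->slot 3; 26->slot 5; 32->slot 6
Table: [None, 43, None, 10, 4, 26, 32]


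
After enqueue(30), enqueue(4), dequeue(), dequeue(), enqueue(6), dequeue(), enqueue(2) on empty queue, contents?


enqueue(30) -> [30]
enqueue(4) -> [30, 4]
dequeue() returns 30 -> [4]
dequeue() returns 4 -> []
enqueue(6) -> [6]
dequeue() returns 6 -> []
enqueue(2) -> [2]
Final queue (front to back): [2]


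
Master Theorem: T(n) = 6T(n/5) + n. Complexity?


a=6, b=5, c=1. log_5(6)=1.113 > c=1. Case 1: O(n^log_b(a)) = O(n^1.113)
Complexity: O(n^1.113)


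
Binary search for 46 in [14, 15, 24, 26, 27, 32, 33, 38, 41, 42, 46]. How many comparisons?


Search for 46:
[0,10] mid=5 arr[5]=32
[6,10] mid=8 arr[8]=41
[9,10] mid=9 arr[9]=42
[10,10] mid=10 arr[10]=46
Total: 4 comparisons


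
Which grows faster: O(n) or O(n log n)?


linear grows slower than linearithmic
O(n) is asymptotically smaller; O(n log n) grows faster


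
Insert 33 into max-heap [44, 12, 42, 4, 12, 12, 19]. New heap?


Append 33: [44, 12, 42, 4, 12, 12, 19, 33]
Bubble up: swap idx 7(33) with idx 3(4); swap idx 3(33) with idx 1(12)
Result: [44, 33, 42, 12, 12, 12, 19, 4]


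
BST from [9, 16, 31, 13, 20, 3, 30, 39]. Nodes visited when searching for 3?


BST root = 9
Search for 3: compare at each node
Path: [9, 3]


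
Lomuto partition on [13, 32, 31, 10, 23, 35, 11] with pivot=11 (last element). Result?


Elements <= 11 go left of pivot.
Result: [10, 11, 31, 13, 23, 35, 32], pivot at index 1


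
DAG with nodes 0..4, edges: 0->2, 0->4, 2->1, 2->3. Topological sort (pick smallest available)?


Kahn's algorithm, process smallest node first
Order: [0, 2, 1, 3, 4]


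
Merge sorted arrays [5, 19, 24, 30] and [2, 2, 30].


Compare heads, take smaller each step.
Merged: [2, 2, 5, 19, 24, 30, 30]


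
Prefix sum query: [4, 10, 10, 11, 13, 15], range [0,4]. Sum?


Prefix sums: [0, 4, 14, 24, 35, 48, 63]
Sum[0..4] = prefix[5] - prefix[0] = 48 - 0 = 48


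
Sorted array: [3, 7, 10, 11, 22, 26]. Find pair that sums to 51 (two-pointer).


Two pointers: lo=0, hi=5
No pair sums to 51


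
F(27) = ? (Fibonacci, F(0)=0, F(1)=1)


F(n)=F(n-1)+F(n-2)
...F(25)=75025, F(26)=121393, F(27)=196418


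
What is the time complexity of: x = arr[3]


Analysis: constant-time operation, no loop
Complexity: O(1)


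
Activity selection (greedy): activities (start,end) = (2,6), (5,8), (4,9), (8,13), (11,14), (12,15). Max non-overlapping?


Greedy: pick earliest-ending, then skip overlaps.
Selected (2 activities): [(2, 6), (8, 13)]


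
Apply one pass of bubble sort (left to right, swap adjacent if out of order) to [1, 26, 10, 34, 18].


After one pass: [1, 10, 26, 18, 34]


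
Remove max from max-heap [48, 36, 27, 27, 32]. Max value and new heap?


Max = 48
Replace root with last, heapify down
Resulting heap: [36, 32, 27, 27]


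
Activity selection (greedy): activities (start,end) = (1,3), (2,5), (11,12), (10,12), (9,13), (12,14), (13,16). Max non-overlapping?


Greedy: pick earliest-ending, then skip overlaps.
Selected (3 activities): [(1, 3), (11, 12), (12, 14)]


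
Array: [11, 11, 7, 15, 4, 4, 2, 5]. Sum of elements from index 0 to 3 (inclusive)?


Prefix sums: [0, 11, 22, 29, 44, 48, 52, 54, 59]
Sum[0..3] = prefix[4] - prefix[0] = 44 - 0 = 44


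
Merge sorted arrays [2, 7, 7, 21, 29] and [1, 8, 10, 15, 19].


Compare heads, take smaller each step.
Merged: [1, 2, 7, 7, 8, 10, 15, 19, 21, 29]


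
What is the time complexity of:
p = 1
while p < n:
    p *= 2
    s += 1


Per nesting level: O(log n) = O(log n)
Complexity: O(log n)


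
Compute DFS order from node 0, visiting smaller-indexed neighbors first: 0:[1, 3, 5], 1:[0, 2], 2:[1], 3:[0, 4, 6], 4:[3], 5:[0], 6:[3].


DFS stack-based: start with [0]
Visit order: [0, 1, 2, 3, 4, 6, 5]


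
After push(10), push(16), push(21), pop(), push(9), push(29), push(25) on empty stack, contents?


push(10) -> [10]
push(16) -> [10, 16]
push(21) -> [10, 16, 21]
pop() returns 21 -> [10, 16]
push(9) -> [10, 16, 9]
push(29) -> [10, 16, 9, 29]
push(25) -> [10, 16, 9, 29, 25]
Final stack (bottom to top): [10, 16, 9, 29, 25]


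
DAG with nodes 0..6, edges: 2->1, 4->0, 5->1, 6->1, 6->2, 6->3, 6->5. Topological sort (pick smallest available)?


Kahn's algorithm, process smallest node first
Order: [4, 0, 6, 2, 3, 5, 1]


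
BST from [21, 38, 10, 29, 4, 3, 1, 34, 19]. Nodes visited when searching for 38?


BST root = 21
Search for 38: compare at each node
Path: [21, 38]


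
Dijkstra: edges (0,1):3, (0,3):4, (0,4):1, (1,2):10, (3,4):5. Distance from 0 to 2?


Dijkstra from 0:
Distances: {0: 0, 1: 3, 2: 13, 3: 4, 4: 1}
Shortest distance to 2 = 13, path = [0, 1, 2]


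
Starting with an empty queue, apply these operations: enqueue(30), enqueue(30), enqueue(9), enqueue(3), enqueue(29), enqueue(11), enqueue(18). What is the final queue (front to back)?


enqueue(30) -> [30]
enqueue(30) -> [30, 30]
enqueue(9) -> [30, 30, 9]
enqueue(3) -> [30, 30, 9, 3]
enqueue(29) -> [30, 30, 9, 3, 29]
enqueue(11) -> [30, 30, 9, 3, 29, 11]
enqueue(18) -> [30, 30, 9, 3, 29, 11, 18]
Final queue (front to back): [30, 30, 9, 3, 29, 11, 18]


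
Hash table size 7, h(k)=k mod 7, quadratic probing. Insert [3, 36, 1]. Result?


Insertions: 3->slot 3; 36->slot 1; 1->slot 2
Table: [None, 36, 1, 3, None, None, None]


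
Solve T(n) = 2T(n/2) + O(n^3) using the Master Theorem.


a=2, b=2, c=3. log_2(2)=1 < c=3. Case 3: O(n^c) = O(n^3)
Complexity: O(n^3)


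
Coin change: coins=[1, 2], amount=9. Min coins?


dp[0]=0; dp[i]=1+min(dp[i-c] for c in coins)
...dp[4]=2, dp[5]=3, dp[6]=3, dp[7]=4, dp[8]=4, dp[9]=5
Minimum coins for 9 = 5


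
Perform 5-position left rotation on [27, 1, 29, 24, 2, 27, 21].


Left rotate by 5: [27, 21, 27, 1, 29, 24, 2]


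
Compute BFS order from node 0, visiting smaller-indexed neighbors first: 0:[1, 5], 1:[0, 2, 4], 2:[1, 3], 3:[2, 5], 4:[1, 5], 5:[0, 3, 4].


BFS queue: start with [0]
Visit order: [0, 1, 5, 2, 4, 3]


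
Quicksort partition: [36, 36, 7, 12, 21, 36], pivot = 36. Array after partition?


Elements <= 36 go left of pivot.
Result: [36, 36, 7, 12, 21, 36], pivot at index 5


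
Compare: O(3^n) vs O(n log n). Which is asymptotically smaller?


linearithmic grows slower than exponential (base 3)
O(n log n) is asymptotically smaller; O(3^n) grows faster


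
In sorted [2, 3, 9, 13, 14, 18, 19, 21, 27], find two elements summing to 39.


Two pointers: lo=0, hi=8
Found pair: (18, 21) summing to 39


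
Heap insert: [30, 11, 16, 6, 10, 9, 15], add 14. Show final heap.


Append 14: [30, 11, 16, 6, 10, 9, 15, 14]
Bubble up: swap idx 7(14) with idx 3(6); swap idx 3(14) with idx 1(11)
Result: [30, 14, 16, 11, 10, 9, 15, 6]
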